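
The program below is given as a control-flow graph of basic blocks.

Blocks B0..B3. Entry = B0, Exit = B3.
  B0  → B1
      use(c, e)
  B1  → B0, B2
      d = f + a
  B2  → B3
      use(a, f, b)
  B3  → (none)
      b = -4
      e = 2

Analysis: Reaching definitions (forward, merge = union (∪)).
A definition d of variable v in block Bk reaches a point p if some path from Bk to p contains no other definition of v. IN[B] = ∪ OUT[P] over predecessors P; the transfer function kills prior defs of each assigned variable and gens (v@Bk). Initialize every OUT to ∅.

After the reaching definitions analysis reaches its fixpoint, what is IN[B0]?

Per-block solution:
  B0: | IN={d@B1} | OUT={d@B1}
  B1: | IN={d@B1} | OUT={d@B1}
  B2: | IN={d@B1} | OUT={d@B1}
  B3: | IN={d@B1} | OUT={b@B3, d@B1, e@B3}

Merge at B0 (entry node, so the boundary value {} is joined with the incoming edge(s)): IN[B0] = {} ⊔ OUT[B1] = {d@B1}

Answer: {d@B1}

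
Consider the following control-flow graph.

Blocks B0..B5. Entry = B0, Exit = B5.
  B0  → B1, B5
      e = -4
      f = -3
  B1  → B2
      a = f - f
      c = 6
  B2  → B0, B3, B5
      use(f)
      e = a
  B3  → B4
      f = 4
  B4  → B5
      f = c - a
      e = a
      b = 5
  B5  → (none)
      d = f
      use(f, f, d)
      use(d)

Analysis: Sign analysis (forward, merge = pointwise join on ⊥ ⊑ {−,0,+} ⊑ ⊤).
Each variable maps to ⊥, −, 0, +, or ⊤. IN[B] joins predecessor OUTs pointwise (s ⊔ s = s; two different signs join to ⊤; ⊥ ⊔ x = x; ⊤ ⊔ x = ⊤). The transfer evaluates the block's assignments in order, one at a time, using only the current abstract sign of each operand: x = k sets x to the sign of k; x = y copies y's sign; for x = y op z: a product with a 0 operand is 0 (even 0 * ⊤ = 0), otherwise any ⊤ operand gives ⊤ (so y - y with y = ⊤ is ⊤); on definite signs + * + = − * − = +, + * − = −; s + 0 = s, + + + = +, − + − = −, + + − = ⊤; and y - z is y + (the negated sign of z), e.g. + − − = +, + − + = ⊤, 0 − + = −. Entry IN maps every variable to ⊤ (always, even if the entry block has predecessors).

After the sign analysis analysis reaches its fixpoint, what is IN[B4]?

Answer: {a: ⊤, b: ⊤, c: +, d: ⊤, e: ⊤, f: +}

Derivation:
Converged values:
  B0:   IN=(all ⊤)   OUT={e:-, f:-; rest ⊤}
  B1:   IN={e:-, f:-; rest ⊤}   OUT={c:+, e:-, f:-; rest ⊤}
  B2:   IN={c:+, e:-, f:-; rest ⊤}   OUT={c:+, f:-; rest ⊤}
  B3:   IN={c:+, f:-; rest ⊤}   OUT={c:+, f:+; rest ⊤}
  B4:   IN={c:+, f:+; rest ⊤}   OUT={b:+, c:+; rest ⊤}
  B5:   IN=(all ⊤)   OUT=(all ⊤)

Merge at B4: IN[B4] = OUT[B3] = {a: ⊤, b: ⊤, c: +, d: ⊤, e: ⊤, f: +}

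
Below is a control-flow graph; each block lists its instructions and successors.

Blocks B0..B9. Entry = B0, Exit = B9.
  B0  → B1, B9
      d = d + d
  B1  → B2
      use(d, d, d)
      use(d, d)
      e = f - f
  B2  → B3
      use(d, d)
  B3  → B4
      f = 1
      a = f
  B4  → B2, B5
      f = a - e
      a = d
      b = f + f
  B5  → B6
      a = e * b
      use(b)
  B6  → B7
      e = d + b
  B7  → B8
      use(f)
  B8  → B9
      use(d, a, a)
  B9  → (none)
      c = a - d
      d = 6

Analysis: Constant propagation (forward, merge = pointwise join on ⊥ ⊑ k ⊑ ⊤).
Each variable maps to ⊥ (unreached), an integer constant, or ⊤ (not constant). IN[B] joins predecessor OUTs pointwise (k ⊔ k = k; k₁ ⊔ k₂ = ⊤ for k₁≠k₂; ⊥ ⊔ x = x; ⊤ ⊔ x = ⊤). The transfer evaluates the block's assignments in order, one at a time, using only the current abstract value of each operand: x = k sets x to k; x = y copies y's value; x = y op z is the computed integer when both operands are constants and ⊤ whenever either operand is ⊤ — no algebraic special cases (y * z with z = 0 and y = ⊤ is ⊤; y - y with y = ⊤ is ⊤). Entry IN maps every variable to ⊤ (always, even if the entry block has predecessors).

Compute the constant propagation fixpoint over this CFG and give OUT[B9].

Converged values:
  B0:   IN=(all ⊤)   OUT=(all ⊤)
  B1:   IN=(all ⊤)   OUT=(all ⊤)
  B2:   IN=(all ⊤)   OUT=(all ⊤)
  B3:   IN=(all ⊤)   OUT={a:1, f:1; rest ⊤}
  B4:   IN={a:1, f:1; rest ⊤}   OUT=(all ⊤)
  B5:   IN=(all ⊤)   OUT=(all ⊤)
  B6:   IN=(all ⊤)   OUT=(all ⊤)
  B7:   IN=(all ⊤)   OUT=(all ⊤)
  B8:   IN=(all ⊤)   OUT=(all ⊤)
  B9:   IN=(all ⊤)   OUT={d:6; rest ⊤}

Merge at B9: IN[B9] = OUT[B0] ⊔ OUT[B8] = {a: ⊤, b: ⊤, c: ⊤, d: ⊤, e: ⊤, f: ⊤}
Applying B9's transfer function to that IN value gives OUT[B9] (row B9 above).

Answer: {a: ⊤, b: ⊤, c: ⊤, d: 6, e: ⊤, f: ⊤}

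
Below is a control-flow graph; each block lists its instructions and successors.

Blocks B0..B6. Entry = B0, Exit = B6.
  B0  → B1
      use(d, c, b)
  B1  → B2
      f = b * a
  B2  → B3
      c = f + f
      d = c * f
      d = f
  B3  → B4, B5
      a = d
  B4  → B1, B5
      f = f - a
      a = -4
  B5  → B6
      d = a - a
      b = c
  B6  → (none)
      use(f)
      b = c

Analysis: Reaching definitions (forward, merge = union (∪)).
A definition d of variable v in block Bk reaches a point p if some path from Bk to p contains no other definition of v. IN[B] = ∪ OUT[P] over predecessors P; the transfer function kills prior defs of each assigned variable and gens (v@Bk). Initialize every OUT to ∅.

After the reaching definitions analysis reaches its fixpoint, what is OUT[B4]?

Answer: {a@B4, c@B2, d@B2, f@B4}

Trace:
Fixpoint table:
  B0: | IN={} | OUT={}
  B1: | IN={a@B4, c@B2, d@B2, f@B4} | OUT={a@B4, c@B2, d@B2, f@B1}
  B2: | IN={a@B4, c@B2, d@B2, f@B1} | OUT={a@B4, c@B2, d@B2, f@B1}
  B3: | IN={a@B4, c@B2, d@B2, f@B1} | OUT={a@B3, c@B2, d@B2, f@B1}
  B4: | IN={a@B3, c@B2, d@B2, f@B1} | OUT={a@B4, c@B2, d@B2, f@B4}
  B5: | IN={a@B3, a@B4, c@B2, d@B2, f@B1, f@B4} | OUT={a@B3, a@B4, b@B5, c@B2, d@B5, f@B1, f@B4}
  B6: | IN={a@B3, a@B4, b@B5, c@B2, d@B5, f@B1, f@B4} | OUT={a@B3, a@B4, b@B6, c@B2, d@B5, f@B1, f@B4}

Merge at B4: IN[B4] = OUT[B3] = {a@B3, c@B2, d@B2, f@B1}
Applying B4's transfer function to that IN value gives OUT[B4] (row B4 above).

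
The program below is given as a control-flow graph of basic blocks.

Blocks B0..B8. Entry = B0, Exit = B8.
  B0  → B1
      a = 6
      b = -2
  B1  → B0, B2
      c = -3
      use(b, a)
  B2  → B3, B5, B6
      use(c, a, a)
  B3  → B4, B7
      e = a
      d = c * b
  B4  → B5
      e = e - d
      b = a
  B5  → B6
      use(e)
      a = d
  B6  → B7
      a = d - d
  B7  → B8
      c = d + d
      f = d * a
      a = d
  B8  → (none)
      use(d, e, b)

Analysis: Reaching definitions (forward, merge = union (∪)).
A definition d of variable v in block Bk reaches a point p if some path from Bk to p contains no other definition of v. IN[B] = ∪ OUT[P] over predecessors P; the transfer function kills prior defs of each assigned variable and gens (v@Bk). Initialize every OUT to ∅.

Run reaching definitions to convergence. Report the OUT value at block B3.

Per-block solution:
  B0: | IN={a@B0, b@B0, c@B1} | OUT={a@B0, b@B0, c@B1}
  B1: | IN={a@B0, b@B0, c@B1} | OUT={a@B0, b@B0, c@B1}
  B2: | IN={a@B0, b@B0, c@B1} | OUT={a@B0, b@B0, c@B1}
  B3: | IN={a@B0, b@B0, c@B1} | OUT={a@B0, b@B0, c@B1, d@B3, e@B3}
  B4: | IN={a@B0, b@B0, c@B1, d@B3, e@B3} | OUT={a@B0, b@B4, c@B1, d@B3, e@B4}
  B5: | IN={a@B0, b@B0, b@B4, c@B1, d@B3, e@B4} | OUT={a@B5, b@B0, b@B4, c@B1, d@B3, e@B4}
  B6: | IN={a@B0, a@B5, b@B0, b@B4, c@B1, d@B3, e@B4} | OUT={a@B6, b@B0, b@B4, c@B1, d@B3, e@B4}
  B7: | IN={a@B0, a@B6, b@B0, b@B4, c@B1, d@B3, e@B3, e@B4} | OUT={a@B7, b@B0, b@B4, c@B7, d@B3, e@B3, e@B4, f@B7}
  B8: | IN={a@B7, b@B0, b@B4, c@B7, d@B3, e@B3, e@B4, f@B7} | OUT={a@B7, b@B0, b@B4, c@B7, d@B3, e@B3, e@B4, f@B7}

Merge at B3: IN[B3] = OUT[B2] = {a@B0, b@B0, c@B1}
Applying B3's transfer function to that IN value gives OUT[B3] (row B3 above).

Answer: {a@B0, b@B0, c@B1, d@B3, e@B3}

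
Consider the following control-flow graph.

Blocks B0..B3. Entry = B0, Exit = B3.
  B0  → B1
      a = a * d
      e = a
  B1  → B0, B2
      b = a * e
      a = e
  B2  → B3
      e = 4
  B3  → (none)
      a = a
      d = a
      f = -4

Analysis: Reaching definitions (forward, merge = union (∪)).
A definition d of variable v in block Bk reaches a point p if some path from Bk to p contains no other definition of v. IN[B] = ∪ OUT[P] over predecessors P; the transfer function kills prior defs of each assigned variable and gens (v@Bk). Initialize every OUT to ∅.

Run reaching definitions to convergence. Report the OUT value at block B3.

Fixpoint table:
  B0:  IN={a@B1, b@B1, e@B0}  OUT={a@B0, b@B1, e@B0}
  B1:  IN={a@B0, b@B1, e@B0}  OUT={a@B1, b@B1, e@B0}
  B2:  IN={a@B1, b@B1, e@B0}  OUT={a@B1, b@B1, e@B2}
  B3:  IN={a@B1, b@B1, e@B2}  OUT={a@B3, b@B1, d@B3, e@B2, f@B3}

Merge at B3: IN[B3] = OUT[B2] = {a@B1, b@B1, e@B2}
Applying B3's transfer function to that IN value gives OUT[B3] (row B3 above).

Answer: {a@B3, b@B1, d@B3, e@B2, f@B3}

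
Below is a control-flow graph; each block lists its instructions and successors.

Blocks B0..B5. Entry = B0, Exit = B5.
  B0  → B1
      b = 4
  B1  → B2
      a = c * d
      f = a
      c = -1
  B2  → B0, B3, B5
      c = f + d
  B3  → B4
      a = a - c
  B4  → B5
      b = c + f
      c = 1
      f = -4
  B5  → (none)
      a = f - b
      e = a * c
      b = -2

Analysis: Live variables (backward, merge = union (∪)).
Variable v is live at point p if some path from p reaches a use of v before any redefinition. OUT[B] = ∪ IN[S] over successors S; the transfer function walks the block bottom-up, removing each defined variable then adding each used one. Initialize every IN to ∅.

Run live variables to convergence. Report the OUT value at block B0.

Per-block solution:
  B0:   IN={c, d}   OUT={b, c, d}
  B1:   IN={b, c, d}   OUT={a, b, d, f}
  B2:   IN={a, b, d, f}   OUT={a, b, c, d, f}
  B3:   IN={a, c, f}   OUT={c, f}
  B4:   IN={c, f}   OUT={b, c, f}
  B5:   IN={b, c, f}   OUT={}

Merge at B0: OUT[B0] = IN[B1] = {b, c, d}

Answer: {b, c, d}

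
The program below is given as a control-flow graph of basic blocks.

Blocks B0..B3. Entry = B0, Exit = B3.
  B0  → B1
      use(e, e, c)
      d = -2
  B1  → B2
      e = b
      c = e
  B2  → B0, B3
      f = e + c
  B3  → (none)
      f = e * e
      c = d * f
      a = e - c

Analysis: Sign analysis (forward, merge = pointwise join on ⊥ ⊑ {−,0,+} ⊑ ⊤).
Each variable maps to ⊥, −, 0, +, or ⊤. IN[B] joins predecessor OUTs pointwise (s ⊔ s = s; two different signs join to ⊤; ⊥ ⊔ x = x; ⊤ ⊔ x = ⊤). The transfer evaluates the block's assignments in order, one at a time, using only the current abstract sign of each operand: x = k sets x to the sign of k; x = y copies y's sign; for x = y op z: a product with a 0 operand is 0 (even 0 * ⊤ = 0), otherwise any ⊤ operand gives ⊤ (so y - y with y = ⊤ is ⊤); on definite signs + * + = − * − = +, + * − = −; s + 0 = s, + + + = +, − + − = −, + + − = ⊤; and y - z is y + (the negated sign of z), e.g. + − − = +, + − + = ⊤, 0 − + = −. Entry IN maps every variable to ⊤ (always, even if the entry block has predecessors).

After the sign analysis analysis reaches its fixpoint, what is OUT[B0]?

Per-block solution:
  B0:  IN=(all ⊤)  OUT={d:-; rest ⊤}
  B1:  IN={d:-; rest ⊤}  OUT={d:-; rest ⊤}
  B2:  IN={d:-; rest ⊤}  OUT={d:-; rest ⊤}
  B3:  IN={d:-; rest ⊤}  OUT={d:-; rest ⊤}

Merge at B0 (entry node, so the boundary value (all ⊤) is joined with the incoming edge(s)): IN[B0] = (all ⊤) ⊔ OUT[B2] = {a: ⊤, b: ⊤, c: ⊤, d: ⊤, e: ⊤, f: ⊤}
Applying B0's transfer function to that IN value gives OUT[B0] (row B0 above).

Answer: {a: ⊤, b: ⊤, c: ⊤, d: -, e: ⊤, f: ⊤}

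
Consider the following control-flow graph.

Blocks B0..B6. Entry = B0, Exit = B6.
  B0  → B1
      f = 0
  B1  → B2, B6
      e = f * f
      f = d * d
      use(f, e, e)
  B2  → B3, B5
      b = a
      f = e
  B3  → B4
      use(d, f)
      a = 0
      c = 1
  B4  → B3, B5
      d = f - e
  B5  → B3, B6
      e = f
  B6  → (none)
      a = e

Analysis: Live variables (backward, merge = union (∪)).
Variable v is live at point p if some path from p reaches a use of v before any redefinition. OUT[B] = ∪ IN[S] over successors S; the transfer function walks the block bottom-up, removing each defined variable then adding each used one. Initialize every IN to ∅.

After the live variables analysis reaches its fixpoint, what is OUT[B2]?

Per-block solution:
  B0:   IN={a, d}   OUT={a, d, f}
  B1:   IN={a, d, f}   OUT={a, d, e}
  B2:   IN={a, d, e}   OUT={d, e, f}
  B3:   IN={d, e, f}   OUT={e, f}
  B4:   IN={e, f}   OUT={d, e, f}
  B5:   IN={d, f}   OUT={d, e, f}
  B6:   IN={e}   OUT={}

Merge at B2: OUT[B2] = IN[B3] ⊔ IN[B5] = {d, e, f}

Answer: {d, e, f}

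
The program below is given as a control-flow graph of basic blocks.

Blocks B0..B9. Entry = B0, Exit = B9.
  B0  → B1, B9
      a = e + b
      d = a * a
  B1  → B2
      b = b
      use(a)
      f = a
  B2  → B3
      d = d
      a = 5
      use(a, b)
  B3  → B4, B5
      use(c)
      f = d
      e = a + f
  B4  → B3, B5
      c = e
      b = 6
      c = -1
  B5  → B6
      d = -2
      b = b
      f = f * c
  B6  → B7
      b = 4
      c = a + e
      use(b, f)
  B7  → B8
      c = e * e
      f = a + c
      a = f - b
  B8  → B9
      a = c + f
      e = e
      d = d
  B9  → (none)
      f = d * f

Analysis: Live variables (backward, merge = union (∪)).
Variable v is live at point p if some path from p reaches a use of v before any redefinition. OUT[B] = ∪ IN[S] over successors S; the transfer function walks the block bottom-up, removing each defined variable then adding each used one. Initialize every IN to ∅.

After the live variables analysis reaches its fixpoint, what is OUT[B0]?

Answer: {a, b, c, d, f}

Trace:
Fixpoint table:
  B0:   IN={b, c, e, f}   OUT={a, b, c, d, f}
  B1:   IN={a, b, c, d}   OUT={b, c, d}
  B2:   IN={b, c, d}   OUT={a, b, c, d}
  B3:   IN={a, b, c, d}   OUT={a, b, c, d, e, f}
  B4:   IN={a, d, e, f}   OUT={a, b, c, d, e, f}
  B5:   IN={a, b, c, e, f}   OUT={a, d, e, f}
  B6:   IN={a, d, e, f}   OUT={a, b, d, e}
  B7:   IN={a, b, d, e}   OUT={c, d, e, f}
  B8:   IN={c, d, e, f}   OUT={d, f}
  B9:   IN={d, f}   OUT={}

Merge at B0: OUT[B0] = IN[B1] ⊔ IN[B9] = {a, b, c, d, f}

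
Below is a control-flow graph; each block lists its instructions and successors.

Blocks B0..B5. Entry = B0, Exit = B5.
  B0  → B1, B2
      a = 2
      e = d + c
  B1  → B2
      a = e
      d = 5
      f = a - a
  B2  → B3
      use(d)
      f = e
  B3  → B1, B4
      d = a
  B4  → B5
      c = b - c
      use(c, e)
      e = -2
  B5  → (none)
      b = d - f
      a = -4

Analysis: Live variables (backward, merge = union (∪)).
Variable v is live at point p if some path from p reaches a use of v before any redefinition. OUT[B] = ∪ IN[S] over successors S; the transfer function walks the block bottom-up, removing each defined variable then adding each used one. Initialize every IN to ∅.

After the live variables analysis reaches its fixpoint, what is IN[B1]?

Per-block solution:
  B0:   IN={b, c, d}   OUT={a, b, c, d, e}
  B1:   IN={b, c, e}   OUT={a, b, c, d, e}
  B2:   IN={a, b, c, d, e}   OUT={a, b, c, e, f}
  B3:   IN={a, b, c, e, f}   OUT={b, c, d, e, f}
  B4:   IN={b, c, d, e, f}   OUT={d, f}
  B5:   IN={d, f}   OUT={}

Merge at B1: OUT[B1] = IN[B2] = {a, b, c, d, e}
Applying B1's transfer function to that OUT value gives IN[B1] (row B1 above).

Answer: {b, c, e}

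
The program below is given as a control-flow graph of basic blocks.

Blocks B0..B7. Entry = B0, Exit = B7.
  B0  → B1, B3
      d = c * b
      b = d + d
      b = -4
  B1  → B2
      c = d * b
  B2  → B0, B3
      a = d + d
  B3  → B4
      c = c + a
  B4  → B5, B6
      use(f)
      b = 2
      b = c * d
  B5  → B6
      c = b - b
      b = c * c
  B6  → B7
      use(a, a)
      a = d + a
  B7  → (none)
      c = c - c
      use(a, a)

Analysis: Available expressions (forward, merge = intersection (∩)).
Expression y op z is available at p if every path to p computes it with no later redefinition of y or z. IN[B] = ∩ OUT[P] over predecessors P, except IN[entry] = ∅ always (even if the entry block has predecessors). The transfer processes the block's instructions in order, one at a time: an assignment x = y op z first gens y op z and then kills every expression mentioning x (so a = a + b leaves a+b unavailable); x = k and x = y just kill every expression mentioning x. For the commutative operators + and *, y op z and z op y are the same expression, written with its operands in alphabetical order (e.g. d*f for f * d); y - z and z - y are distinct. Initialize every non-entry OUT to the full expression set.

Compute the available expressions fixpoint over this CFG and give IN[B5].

Answer: {c*d, d+d}

Working:
Converged values:
  B0:   IN={}   OUT={d+d}
  B1:   IN={d+d}   OUT={b*d, d+d}
  B2:   IN={b*d, d+d}   OUT={b*d, d+d}
  B3:   IN={d+d}   OUT={d+d}
  B4:   IN={d+d}   OUT={c*d, d+d}
  B5:   IN={c*d, d+d}   OUT={c*c, d+d}
  B6:   IN={d+d}   OUT={d+d}
  B7:   IN={d+d}   OUT={d+d}

Merge at B5: IN[B5] = OUT[B4] = {c*d, d+d}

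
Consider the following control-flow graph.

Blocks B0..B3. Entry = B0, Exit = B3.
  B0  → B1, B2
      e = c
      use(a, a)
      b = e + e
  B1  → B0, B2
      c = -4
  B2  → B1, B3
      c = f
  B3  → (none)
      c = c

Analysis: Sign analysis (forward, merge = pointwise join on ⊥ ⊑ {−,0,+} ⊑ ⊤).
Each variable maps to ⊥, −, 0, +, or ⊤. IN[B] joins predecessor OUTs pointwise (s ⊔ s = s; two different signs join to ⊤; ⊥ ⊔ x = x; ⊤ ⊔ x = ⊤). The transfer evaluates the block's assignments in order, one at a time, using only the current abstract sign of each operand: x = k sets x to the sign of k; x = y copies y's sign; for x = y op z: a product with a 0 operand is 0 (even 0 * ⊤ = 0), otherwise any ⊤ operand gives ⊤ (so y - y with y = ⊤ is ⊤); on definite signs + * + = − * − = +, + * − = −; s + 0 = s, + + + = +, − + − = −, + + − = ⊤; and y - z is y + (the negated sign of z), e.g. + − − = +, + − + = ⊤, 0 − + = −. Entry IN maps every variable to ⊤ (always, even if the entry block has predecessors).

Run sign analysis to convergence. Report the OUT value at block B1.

Converged values:
  B0:  IN=(all ⊤)  OUT=(all ⊤)
  B1:  IN=(all ⊤)  OUT={c:-; rest ⊤}
  B2:  IN=(all ⊤)  OUT=(all ⊤)
  B3:  IN=(all ⊤)  OUT=(all ⊤)

Merge at B1: IN[B1] = OUT[B0] ⊔ OUT[B2] = {a: ⊤, b: ⊤, c: ⊤, d: ⊤, e: ⊤, f: ⊤}
Applying B1's transfer function to that IN value gives OUT[B1] (row B1 above).

Answer: {a: ⊤, b: ⊤, c: -, d: ⊤, e: ⊤, f: ⊤}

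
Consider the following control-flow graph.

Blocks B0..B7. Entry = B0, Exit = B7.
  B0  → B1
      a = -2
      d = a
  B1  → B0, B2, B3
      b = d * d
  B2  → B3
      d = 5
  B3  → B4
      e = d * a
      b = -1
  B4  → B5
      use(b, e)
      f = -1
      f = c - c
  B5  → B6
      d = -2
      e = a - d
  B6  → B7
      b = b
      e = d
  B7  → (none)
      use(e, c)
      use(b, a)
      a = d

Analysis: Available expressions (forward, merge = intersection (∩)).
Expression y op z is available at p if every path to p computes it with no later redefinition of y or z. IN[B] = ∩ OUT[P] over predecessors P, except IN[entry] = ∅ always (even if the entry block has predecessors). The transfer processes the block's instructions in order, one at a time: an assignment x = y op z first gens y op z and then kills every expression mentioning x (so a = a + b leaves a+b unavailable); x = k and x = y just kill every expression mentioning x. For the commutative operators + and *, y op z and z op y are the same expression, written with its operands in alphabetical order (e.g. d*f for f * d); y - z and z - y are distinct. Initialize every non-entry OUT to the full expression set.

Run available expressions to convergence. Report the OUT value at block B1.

Converged values:
  B0:  IN={}  OUT={}
  B1:  IN={}  OUT={d*d}
  B2:  IN={d*d}  OUT={}
  B3:  IN={}  OUT={a*d}
  B4:  IN={a*d}  OUT={a*d, c-c}
  B5:  IN={a*d, c-c}  OUT={a-d, c-c}
  B6:  IN={a-d, c-c}  OUT={a-d, c-c}
  B7:  IN={a-d, c-c}  OUT={c-c}

Merge at B1: IN[B1] = OUT[B0] = {}
Applying B1's transfer function to that IN value gives OUT[B1] (row B1 above).

Answer: {d*d}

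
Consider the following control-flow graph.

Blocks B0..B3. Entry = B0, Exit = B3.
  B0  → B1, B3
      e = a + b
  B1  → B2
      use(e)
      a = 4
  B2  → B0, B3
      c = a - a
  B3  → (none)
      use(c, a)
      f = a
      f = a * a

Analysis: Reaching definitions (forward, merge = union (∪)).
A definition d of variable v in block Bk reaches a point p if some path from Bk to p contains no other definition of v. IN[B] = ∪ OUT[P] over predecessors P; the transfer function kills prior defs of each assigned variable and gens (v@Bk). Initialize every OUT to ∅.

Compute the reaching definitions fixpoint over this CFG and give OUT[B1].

Answer: {a@B1, c@B2, e@B0}

Trace:
Per-block solution:
  B0: | IN={a@B1, c@B2, e@B0} | OUT={a@B1, c@B2, e@B0}
  B1: | IN={a@B1, c@B2, e@B0} | OUT={a@B1, c@B2, e@B0}
  B2: | IN={a@B1, c@B2, e@B0} | OUT={a@B1, c@B2, e@B0}
  B3: | IN={a@B1, c@B2, e@B0} | OUT={a@B1, c@B2, e@B0, f@B3}

Merge at B1: IN[B1] = OUT[B0] = {a@B1, c@B2, e@B0}
Applying B1's transfer function to that IN value gives OUT[B1] (row B1 above).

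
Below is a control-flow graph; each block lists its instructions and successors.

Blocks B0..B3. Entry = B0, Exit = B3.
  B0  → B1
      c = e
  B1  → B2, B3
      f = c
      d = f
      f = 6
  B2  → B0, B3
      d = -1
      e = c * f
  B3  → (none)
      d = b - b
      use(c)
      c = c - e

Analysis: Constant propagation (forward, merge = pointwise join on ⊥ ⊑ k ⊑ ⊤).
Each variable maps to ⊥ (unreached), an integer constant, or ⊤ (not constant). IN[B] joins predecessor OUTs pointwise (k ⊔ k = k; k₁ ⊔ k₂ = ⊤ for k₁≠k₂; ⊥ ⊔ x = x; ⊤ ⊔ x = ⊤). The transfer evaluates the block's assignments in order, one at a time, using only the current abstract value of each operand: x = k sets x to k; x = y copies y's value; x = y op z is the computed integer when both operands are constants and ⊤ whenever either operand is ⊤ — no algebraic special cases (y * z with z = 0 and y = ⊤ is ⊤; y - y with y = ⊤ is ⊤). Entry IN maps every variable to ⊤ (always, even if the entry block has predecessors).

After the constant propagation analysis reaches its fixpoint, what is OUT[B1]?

Fixpoint table:
  B0:   IN=(all ⊤)   OUT=(all ⊤)
  B1:   IN=(all ⊤)   OUT={f:6; rest ⊤}
  B2:   IN={f:6; rest ⊤}   OUT={d:-1, f:6; rest ⊤}
  B3:   IN={f:6; rest ⊤}   OUT={f:6; rest ⊤}

Merge at B1: IN[B1] = OUT[B0] = {a: ⊤, b: ⊤, c: ⊤, d: ⊤, e: ⊤, f: ⊤}
Applying B1's transfer function to that IN value gives OUT[B1] (row B1 above).

Answer: {a: ⊤, b: ⊤, c: ⊤, d: ⊤, e: ⊤, f: 6}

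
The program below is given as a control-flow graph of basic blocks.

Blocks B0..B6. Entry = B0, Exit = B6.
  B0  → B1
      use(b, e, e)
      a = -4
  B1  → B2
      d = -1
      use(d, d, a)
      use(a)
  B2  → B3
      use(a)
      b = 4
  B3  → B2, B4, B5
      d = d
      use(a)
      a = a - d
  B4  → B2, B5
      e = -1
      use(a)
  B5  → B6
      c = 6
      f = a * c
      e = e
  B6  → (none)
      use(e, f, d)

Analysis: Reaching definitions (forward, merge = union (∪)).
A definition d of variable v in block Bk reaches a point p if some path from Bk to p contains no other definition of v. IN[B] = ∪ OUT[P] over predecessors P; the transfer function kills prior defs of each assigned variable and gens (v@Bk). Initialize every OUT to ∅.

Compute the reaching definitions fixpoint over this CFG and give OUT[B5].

Converged values:
  B0:   IN={}   OUT={a@B0}
  B1:   IN={a@B0}   OUT={a@B0, d@B1}
  B2:   IN={a@B0, a@B3, b@B2, d@B1, d@B3, e@B4}   OUT={a@B0, a@B3, b@B2, d@B1, d@B3, e@B4}
  B3:   IN={a@B0, a@B3, b@B2, d@B1, d@B3, e@B4}   OUT={a@B3, b@B2, d@B3, e@B4}
  B4:   IN={a@B3, b@B2, d@B3, e@B4}   OUT={a@B3, b@B2, d@B3, e@B4}
  B5:   IN={a@B3, b@B2, d@B3, e@B4}   OUT={a@B3, b@B2, c@B5, d@B3, e@B5, f@B5}
  B6:   IN={a@B3, b@B2, c@B5, d@B3, e@B5, f@B5}   OUT={a@B3, b@B2, c@B5, d@B3, e@B5, f@B5}

Merge at B5: IN[B5] = OUT[B3] ⊔ OUT[B4] = {a@B3, b@B2, d@B3, e@B4}
Applying B5's transfer function to that IN value gives OUT[B5] (row B5 above).

Answer: {a@B3, b@B2, c@B5, d@B3, e@B5, f@B5}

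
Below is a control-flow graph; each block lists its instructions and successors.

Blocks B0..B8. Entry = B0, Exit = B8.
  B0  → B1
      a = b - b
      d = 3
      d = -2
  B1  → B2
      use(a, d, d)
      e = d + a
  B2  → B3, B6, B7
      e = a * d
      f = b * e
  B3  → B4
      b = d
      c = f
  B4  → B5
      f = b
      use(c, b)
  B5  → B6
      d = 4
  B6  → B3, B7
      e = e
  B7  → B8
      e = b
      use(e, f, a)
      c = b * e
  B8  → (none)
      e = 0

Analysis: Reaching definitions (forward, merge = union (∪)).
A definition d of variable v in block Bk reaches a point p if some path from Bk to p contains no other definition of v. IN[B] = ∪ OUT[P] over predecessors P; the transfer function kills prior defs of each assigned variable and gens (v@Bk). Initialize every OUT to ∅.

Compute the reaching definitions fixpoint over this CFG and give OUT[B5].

Answer: {a@B0, b@B3, c@B3, d@B5, e@B2, e@B6, f@B4}

Derivation:
Per-block solution:
  B0:   IN={}   OUT={a@B0, d@B0}
  B1:   IN={a@B0, d@B0}   OUT={a@B0, d@B0, e@B1}
  B2:   IN={a@B0, d@B0, e@B1}   OUT={a@B0, d@B0, e@B2, f@B2}
  B3:   IN={a@B0, b@B3, c@B3, d@B0, d@B5, e@B2, e@B6, f@B2, f@B4}   OUT={a@B0, b@B3, c@B3, d@B0, d@B5, e@B2, e@B6, f@B2, f@B4}
  B4:   IN={a@B0, b@B3, c@B3, d@B0, d@B5, e@B2, e@B6, f@B2, f@B4}   OUT={a@B0, b@B3, c@B3, d@B0, d@B5, e@B2, e@B6, f@B4}
  B5:   IN={a@B0, b@B3, c@B3, d@B0, d@B5, e@B2, e@B6, f@B4}   OUT={a@B0, b@B3, c@B3, d@B5, e@B2, e@B6, f@B4}
  B6:   IN={a@B0, b@B3, c@B3, d@B0, d@B5, e@B2, e@B6, f@B2, f@B4}   OUT={a@B0, b@B3, c@B3, d@B0, d@B5, e@B6, f@B2, f@B4}
  B7:   IN={a@B0, b@B3, c@B3, d@B0, d@B5, e@B2, e@B6, f@B2, f@B4}   OUT={a@B0, b@B3, c@B7, d@B0, d@B5, e@B7, f@B2, f@B4}
  B8:   IN={a@B0, b@B3, c@B7, d@B0, d@B5, e@B7, f@B2, f@B4}   OUT={a@B0, b@B3, c@B7, d@B0, d@B5, e@B8, f@B2, f@B4}

Merge at B5: IN[B5] = OUT[B4] = {a@B0, b@B3, c@B3, d@B0, d@B5, e@B2, e@B6, f@B4}
Applying B5's transfer function to that IN value gives OUT[B5] (row B5 above).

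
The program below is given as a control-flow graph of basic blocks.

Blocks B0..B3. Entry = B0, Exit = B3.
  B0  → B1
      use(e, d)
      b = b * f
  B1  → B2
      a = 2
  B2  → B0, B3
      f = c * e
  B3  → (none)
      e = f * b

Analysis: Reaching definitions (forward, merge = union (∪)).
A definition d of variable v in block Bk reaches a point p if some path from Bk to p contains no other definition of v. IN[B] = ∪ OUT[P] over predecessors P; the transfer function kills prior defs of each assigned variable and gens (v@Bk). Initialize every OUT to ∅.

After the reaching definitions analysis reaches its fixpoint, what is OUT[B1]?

Fixpoint table:
  B0:  IN={a@B1, b@B0, f@B2}  OUT={a@B1, b@B0, f@B2}
  B1:  IN={a@B1, b@B0, f@B2}  OUT={a@B1, b@B0, f@B2}
  B2:  IN={a@B1, b@B0, f@B2}  OUT={a@B1, b@B0, f@B2}
  B3:  IN={a@B1, b@B0, f@B2}  OUT={a@B1, b@B0, e@B3, f@B2}

Merge at B1: IN[B1] = OUT[B0] = {a@B1, b@B0, f@B2}
Applying B1's transfer function to that IN value gives OUT[B1] (row B1 above).

Answer: {a@B1, b@B0, f@B2}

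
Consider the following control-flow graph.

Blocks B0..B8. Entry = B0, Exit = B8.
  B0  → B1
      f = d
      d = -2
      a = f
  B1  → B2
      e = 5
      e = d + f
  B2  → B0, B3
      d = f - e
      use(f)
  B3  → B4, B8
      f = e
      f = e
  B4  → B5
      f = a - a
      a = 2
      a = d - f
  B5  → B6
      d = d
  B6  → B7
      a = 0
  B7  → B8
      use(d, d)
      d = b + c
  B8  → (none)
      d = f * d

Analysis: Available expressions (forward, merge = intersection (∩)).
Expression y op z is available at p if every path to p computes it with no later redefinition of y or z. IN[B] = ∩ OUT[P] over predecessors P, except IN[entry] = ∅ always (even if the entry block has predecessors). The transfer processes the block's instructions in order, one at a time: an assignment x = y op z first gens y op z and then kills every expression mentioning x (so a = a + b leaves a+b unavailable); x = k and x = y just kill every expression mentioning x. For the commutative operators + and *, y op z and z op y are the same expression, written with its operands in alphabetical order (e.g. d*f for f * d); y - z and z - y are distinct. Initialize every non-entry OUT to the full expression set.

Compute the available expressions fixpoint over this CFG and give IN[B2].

Answer: {d+f}

Derivation:
Converged values:
  B0: | IN={} | OUT={}
  B1: | IN={} | OUT={d+f}
  B2: | IN={d+f} | OUT={f-e}
  B3: | IN={f-e} | OUT={}
  B4: | IN={} | OUT={d-f}
  B5: | IN={d-f} | OUT={}
  B6: | IN={} | OUT={}
  B7: | IN={} | OUT={b+c}
  B8: | IN={} | OUT={}

Merge at B2: IN[B2] = OUT[B1] = {d+f}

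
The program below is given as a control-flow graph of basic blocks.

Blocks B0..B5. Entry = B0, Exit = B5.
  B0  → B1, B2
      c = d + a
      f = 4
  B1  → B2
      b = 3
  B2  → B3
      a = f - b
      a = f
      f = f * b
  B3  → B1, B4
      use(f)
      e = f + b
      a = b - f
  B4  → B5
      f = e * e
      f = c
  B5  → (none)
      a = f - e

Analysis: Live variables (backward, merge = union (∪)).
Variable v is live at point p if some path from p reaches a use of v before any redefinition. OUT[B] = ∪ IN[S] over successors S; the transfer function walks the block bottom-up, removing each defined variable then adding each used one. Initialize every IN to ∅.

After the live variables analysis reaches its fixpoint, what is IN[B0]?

Answer: {a, b, d}

Trace:
Fixpoint table:
  B0:  IN={a, b, d}  OUT={b, c, f}
  B1:  IN={c, f}  OUT={b, c, f}
  B2:  IN={b, c, f}  OUT={b, c, f}
  B3:  IN={b, c, f}  OUT={c, e, f}
  B4:  IN={c, e}  OUT={e, f}
  B5:  IN={e, f}  OUT={}

Merge at B0: OUT[B0] = IN[B1] ⊔ IN[B2] = {b, c, f}
Applying B0's transfer function to that OUT value gives IN[B0] (row B0 above).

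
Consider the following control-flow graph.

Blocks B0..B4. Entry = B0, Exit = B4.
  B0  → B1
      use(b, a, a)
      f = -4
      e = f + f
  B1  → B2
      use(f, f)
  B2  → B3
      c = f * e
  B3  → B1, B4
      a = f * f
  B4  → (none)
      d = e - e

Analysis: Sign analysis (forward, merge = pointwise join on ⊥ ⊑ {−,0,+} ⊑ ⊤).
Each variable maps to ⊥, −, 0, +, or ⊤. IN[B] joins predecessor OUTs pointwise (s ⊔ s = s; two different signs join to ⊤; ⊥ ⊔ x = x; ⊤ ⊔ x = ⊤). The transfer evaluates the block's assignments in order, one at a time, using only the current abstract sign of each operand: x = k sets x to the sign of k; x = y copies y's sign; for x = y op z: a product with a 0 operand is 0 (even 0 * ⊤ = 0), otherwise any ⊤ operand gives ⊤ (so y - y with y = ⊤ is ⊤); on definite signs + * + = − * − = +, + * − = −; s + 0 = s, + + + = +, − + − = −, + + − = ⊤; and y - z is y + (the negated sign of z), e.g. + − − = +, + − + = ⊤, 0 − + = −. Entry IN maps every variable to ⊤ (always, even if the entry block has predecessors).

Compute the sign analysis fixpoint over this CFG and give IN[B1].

Answer: {a: ⊤, b: ⊤, c: ⊤, d: ⊤, e: -, f: -}

Trace:
Converged values:
  B0:  IN=(all ⊤)  OUT={e:-, f:-; rest ⊤}
  B1:  IN={e:-, f:-; rest ⊤}  OUT={e:-, f:-; rest ⊤}
  B2:  IN={e:-, f:-; rest ⊤}  OUT={c:+, e:-, f:-; rest ⊤}
  B3:  IN={c:+, e:-, f:-; rest ⊤}  OUT={a:+, c:+, e:-, f:-; rest ⊤}
  B4:  IN={a:+, c:+, e:-, f:-; rest ⊤}  OUT={a:+, c:+, e:-, f:-; rest ⊤}

Merge at B1: IN[B1] = OUT[B0] ⊔ OUT[B3] = {a: ⊤, b: ⊤, c: ⊤, d: ⊤, e: -, f: -}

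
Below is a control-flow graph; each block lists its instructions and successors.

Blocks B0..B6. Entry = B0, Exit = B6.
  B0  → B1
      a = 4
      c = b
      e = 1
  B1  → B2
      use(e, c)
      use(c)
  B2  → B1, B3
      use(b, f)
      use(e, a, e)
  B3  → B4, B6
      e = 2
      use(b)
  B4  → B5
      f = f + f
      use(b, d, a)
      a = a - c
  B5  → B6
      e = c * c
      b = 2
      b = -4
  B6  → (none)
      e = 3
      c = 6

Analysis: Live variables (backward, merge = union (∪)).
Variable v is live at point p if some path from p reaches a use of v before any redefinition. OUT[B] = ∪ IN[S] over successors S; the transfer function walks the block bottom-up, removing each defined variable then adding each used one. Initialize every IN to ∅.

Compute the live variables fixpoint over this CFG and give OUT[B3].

Answer: {a, b, c, d, f}

Trace:
Converged values:
  B0: | IN={b, d, f} | OUT={a, b, c, d, e, f}
  B1: | IN={a, b, c, d, e, f} | OUT={a, b, c, d, e, f}
  B2: | IN={a, b, c, d, e, f} | OUT={a, b, c, d, e, f}
  B3: | IN={a, b, c, d, f} | OUT={a, b, c, d, f}
  B4: | IN={a, b, c, d, f} | OUT={c}
  B5: | IN={c} | OUT={}
  B6: | IN={} | OUT={}

Merge at B3: OUT[B3] = IN[B4] ⊔ IN[B6] = {a, b, c, d, f}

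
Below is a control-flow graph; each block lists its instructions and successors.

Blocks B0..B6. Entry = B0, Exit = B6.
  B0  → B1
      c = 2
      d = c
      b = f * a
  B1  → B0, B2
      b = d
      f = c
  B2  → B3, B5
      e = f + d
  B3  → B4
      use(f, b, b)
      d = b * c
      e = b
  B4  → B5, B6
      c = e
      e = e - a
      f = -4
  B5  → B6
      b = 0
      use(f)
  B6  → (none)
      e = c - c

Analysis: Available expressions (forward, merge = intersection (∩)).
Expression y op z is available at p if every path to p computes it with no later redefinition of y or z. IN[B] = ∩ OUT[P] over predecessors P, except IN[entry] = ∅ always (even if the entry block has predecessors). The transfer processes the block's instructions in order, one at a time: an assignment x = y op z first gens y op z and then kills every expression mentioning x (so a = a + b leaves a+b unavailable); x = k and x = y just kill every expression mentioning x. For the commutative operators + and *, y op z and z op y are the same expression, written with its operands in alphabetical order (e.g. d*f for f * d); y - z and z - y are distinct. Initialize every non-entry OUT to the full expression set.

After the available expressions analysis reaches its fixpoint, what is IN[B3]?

Answer: {d+f}

Trace:
Converged values:
  B0: | IN={} | OUT={a*f}
  B1: | IN={a*f} | OUT={}
  B2: | IN={} | OUT={d+f}
  B3: | IN={d+f} | OUT={b*c}
  B4: | IN={b*c} | OUT={}
  B5: | IN={} | OUT={}
  B6: | IN={} | OUT={c-c}

Merge at B3: IN[B3] = OUT[B2] = {d+f}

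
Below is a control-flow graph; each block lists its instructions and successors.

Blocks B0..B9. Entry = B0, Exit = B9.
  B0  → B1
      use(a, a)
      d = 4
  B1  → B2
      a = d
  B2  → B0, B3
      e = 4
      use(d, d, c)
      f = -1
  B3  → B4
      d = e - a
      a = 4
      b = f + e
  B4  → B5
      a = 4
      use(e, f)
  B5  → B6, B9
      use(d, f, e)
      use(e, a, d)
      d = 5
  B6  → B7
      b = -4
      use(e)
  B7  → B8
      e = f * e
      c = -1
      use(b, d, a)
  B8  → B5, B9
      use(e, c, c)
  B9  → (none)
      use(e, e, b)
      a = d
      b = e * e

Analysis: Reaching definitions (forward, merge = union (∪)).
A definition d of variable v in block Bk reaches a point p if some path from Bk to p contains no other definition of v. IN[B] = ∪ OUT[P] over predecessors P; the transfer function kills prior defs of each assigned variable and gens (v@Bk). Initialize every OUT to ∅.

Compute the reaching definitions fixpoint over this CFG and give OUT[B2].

Answer: {a@B1, d@B0, e@B2, f@B2}

Working:
Per-block solution:
  B0:   IN={a@B1, d@B0, e@B2, f@B2}   OUT={a@B1, d@B0, e@B2, f@B2}
  B1:   IN={a@B1, d@B0, e@B2, f@B2}   OUT={a@B1, d@B0, e@B2, f@B2}
  B2:   IN={a@B1, d@B0, e@B2, f@B2}   OUT={a@B1, d@B0, e@B2, f@B2}
  B3:   IN={a@B1, d@B0, e@B2, f@B2}   OUT={a@B3, b@B3, d@B3, e@B2, f@B2}
  B4:   IN={a@B3, b@B3, d@B3, e@B2, f@B2}   OUT={a@B4, b@B3, d@B3, e@B2, f@B2}
  B5:   IN={a@B4, b@B3, b@B6, c@B7, d@B3, d@B5, e@B2, e@B7, f@B2}   OUT={a@B4, b@B3, b@B6, c@B7, d@B5, e@B2, e@B7, f@B2}
  B6:   IN={a@B4, b@B3, b@B6, c@B7, d@B5, e@B2, e@B7, f@B2}   OUT={a@B4, b@B6, c@B7, d@B5, e@B2, e@B7, f@B2}
  B7:   IN={a@B4, b@B6, c@B7, d@B5, e@B2, e@B7, f@B2}   OUT={a@B4, b@B6, c@B7, d@B5, e@B7, f@B2}
  B8:   IN={a@B4, b@B6, c@B7, d@B5, e@B7, f@B2}   OUT={a@B4, b@B6, c@B7, d@B5, e@B7, f@B2}
  B9:   IN={a@B4, b@B3, b@B6, c@B7, d@B5, e@B2, e@B7, f@B2}   OUT={a@B9, b@B9, c@B7, d@B5, e@B2, e@B7, f@B2}

Merge at B2: IN[B2] = OUT[B1] = {a@B1, d@B0, e@B2, f@B2}
Applying B2's transfer function to that IN value gives OUT[B2] (row B2 above).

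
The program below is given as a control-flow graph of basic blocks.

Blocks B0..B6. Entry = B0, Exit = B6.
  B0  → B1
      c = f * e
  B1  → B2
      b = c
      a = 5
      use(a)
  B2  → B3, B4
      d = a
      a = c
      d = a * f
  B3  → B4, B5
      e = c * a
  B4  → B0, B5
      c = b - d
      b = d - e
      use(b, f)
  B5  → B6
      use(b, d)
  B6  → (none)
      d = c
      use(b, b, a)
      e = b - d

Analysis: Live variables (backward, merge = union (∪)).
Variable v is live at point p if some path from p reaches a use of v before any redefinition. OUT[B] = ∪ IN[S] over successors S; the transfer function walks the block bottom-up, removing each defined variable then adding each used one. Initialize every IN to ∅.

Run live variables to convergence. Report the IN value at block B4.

Answer: {a, b, d, e, f}

Derivation:
Fixpoint table:
  B0:  IN={e, f}  OUT={c, e, f}
  B1:  IN={c, e, f}  OUT={a, b, c, e, f}
  B2:  IN={a, b, c, e, f}  OUT={a, b, c, d, e, f}
  B3:  IN={a, b, c, d, f}  OUT={a, b, c, d, e, f}
  B4:  IN={a, b, d, e, f}  OUT={a, b, c, d, e, f}
  B5:  IN={a, b, c, d}  OUT={a, b, c}
  B6:  IN={a, b, c}  OUT={}

Merge at B4: OUT[B4] = IN[B0] ⊔ IN[B5] = {a, b, c, d, e, f}
Applying B4's transfer function to that OUT value gives IN[B4] (row B4 above).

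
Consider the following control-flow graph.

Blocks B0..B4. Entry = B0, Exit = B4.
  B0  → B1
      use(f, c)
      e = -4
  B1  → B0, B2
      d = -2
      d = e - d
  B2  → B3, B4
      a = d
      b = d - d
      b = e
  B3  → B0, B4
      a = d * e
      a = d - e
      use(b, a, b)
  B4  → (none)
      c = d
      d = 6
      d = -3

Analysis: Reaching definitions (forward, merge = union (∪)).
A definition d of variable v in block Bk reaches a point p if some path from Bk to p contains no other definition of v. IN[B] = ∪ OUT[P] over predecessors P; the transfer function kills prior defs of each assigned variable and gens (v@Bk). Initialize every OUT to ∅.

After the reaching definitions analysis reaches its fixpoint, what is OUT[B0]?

Converged values:
  B0: | IN={a@B3, b@B2, d@B1, e@B0} | OUT={a@B3, b@B2, d@B1, e@B0}
  B1: | IN={a@B3, b@B2, d@B1, e@B0} | OUT={a@B3, b@B2, d@B1, e@B0}
  B2: | IN={a@B3, b@B2, d@B1, e@B0} | OUT={a@B2, b@B2, d@B1, e@B0}
  B3: | IN={a@B2, b@B2, d@B1, e@B0} | OUT={a@B3, b@B2, d@B1, e@B0}
  B4: | IN={a@B2, a@B3, b@B2, d@B1, e@B0} | OUT={a@B2, a@B3, b@B2, c@B4, d@B4, e@B0}

Merge at B0 (entry node, so the boundary value {} is joined with the incoming edge(s)): IN[B0] = {} ⊔ OUT[B1] ⊔ OUT[B3] = {a@B3, b@B2, d@B1, e@B0}
Applying B0's transfer function to that IN value gives OUT[B0] (row B0 above).

Answer: {a@B3, b@B2, d@B1, e@B0}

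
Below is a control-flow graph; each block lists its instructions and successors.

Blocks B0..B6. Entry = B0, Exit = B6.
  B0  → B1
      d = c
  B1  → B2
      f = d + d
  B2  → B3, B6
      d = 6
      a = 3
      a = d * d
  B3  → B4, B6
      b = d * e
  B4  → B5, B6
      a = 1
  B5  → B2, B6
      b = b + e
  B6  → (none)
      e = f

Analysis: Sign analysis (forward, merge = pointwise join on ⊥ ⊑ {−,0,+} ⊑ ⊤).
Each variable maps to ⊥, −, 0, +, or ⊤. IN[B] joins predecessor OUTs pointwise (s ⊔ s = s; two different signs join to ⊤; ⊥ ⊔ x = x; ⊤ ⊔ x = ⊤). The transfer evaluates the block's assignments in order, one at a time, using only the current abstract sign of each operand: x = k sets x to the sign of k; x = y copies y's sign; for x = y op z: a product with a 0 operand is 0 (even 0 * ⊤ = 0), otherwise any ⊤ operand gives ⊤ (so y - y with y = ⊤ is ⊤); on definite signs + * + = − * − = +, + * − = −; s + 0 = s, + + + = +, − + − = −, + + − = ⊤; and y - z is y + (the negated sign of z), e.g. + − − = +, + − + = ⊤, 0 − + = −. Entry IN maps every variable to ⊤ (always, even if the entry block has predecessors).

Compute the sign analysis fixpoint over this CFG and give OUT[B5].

Per-block solution:
  B0:   IN=(all ⊤)   OUT=(all ⊤)
  B1:   IN=(all ⊤)   OUT=(all ⊤)
  B2:   IN=(all ⊤)   OUT={a:+, d:+; rest ⊤}
  B3:   IN={a:+, d:+; rest ⊤}   OUT={a:+, d:+; rest ⊤}
  B4:   IN={a:+, d:+; rest ⊤}   OUT={a:+, d:+; rest ⊤}
  B5:   IN={a:+, d:+; rest ⊤}   OUT={a:+, d:+; rest ⊤}
  B6:   IN={a:+, d:+; rest ⊤}   OUT={a:+, d:+; rest ⊤}

Merge at B5: IN[B5] = OUT[B4] = {a: +, b: ⊤, c: ⊤, d: +, e: ⊤, f: ⊤}
Applying B5's transfer function to that IN value gives OUT[B5] (row B5 above).

Answer: {a: +, b: ⊤, c: ⊤, d: +, e: ⊤, f: ⊤}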